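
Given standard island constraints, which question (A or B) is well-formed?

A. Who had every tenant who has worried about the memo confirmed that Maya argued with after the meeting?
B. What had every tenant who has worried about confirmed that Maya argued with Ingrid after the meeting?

A

In B, the wh-phrase is extracted from inside a complex-NP island (relative clause) (introduced by "who"), which blocks movement.
In A, the extraction path crosses only that-complement boundaries, which are transparent.
So A is grammatical.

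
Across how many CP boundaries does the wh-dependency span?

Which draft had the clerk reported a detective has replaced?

"which draft" is extracted from the object of "replaced".
Boundaries crossed, outermost first: [Ø] — 1 in total.

1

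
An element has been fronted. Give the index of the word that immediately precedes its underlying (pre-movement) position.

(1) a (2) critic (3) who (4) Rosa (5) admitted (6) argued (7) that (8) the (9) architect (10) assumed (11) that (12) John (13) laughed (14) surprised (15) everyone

5

The displaced element is "a critic" (word 2).
It is linked across 1 clause boundary (Ø).
It functions as the subject of "argued", so the gap sits immediately after word 5 ("admitted").
Base order: Rosa admitted that a critic argued that the architect assumed that John laughed.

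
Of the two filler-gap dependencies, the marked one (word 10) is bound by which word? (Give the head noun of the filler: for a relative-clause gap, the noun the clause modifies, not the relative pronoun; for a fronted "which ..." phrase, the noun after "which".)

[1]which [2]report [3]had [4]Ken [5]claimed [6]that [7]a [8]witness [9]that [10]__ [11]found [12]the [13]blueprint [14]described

The marked gap is inside the relative clause, the subject of "found".
Its filler is the head noun "witness" (via "that"), at word 8.
(The other dependency links word 2 to a gap after word 14.)

8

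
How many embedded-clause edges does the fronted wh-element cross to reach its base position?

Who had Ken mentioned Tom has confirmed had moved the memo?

2

"who" is extracted from the subject of "moved".
Boundaries crossed, outermost first: [Ø], [Ø] — 2 in total.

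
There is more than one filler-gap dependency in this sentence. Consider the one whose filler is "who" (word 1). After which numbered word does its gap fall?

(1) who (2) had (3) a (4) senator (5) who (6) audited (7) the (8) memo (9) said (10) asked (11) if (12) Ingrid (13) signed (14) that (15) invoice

9

The displaced element is "who" (word 1).
It is linked across 1 clause boundary (Ø).
It functions as the subject of "asked", so the gap sits immediately after word 9 ("said").
Base order: A senator who audited the memo had said that who asked if Ingrid signed that invoice.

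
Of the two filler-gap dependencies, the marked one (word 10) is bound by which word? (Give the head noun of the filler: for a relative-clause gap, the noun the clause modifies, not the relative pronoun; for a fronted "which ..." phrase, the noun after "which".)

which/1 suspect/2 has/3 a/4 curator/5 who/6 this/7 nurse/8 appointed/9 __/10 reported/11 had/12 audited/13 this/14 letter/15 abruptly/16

The marked gap is inside the relative clause, the direct object of "appointed".
Its filler is the head noun "curator" (via "who"), at word 5.
(The other dependency links word 2 to a gap after word 11.)

5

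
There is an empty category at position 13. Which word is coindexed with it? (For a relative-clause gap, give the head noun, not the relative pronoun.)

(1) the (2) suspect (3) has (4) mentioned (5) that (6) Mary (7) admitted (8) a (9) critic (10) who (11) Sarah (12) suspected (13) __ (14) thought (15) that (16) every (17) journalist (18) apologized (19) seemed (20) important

9

The gap at 13 is the subject of "thought", inside a relative clause.
The relative pronoun is "who" (word 10); it is bound by the head noun immediately before it.
Its filler is the head noun "critic", at word 9.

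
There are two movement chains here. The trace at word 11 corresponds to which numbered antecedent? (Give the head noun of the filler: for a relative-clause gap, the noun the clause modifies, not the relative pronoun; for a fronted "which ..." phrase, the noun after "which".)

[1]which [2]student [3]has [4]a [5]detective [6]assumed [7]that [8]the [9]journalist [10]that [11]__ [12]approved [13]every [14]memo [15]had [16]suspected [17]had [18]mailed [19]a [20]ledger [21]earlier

The marked gap is inside the relative clause, the subject of "approved".
Its filler is the head noun "journalist" (via "that"), at word 9.
(The other dependency links word 2 to a gap after word 16.)

9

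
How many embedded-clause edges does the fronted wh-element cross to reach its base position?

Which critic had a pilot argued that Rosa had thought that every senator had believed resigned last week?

3

"which critic" is extracted from the subject of "resigned".
Boundaries crossed, outermost first: [that], [that], [Ø] — 3 in total.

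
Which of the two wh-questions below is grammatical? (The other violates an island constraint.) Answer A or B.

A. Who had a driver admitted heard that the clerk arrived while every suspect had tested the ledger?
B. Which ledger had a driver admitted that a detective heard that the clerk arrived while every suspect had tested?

In B, the wh-phrase is extracted from inside an adjunct island (introduced by "while"), which blocks movement.
In A, the extraction path crosses only that-complement boundaries, which are transparent.
So A is grammatical.

A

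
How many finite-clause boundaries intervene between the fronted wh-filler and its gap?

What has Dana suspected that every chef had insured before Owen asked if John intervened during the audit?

"what" is extracted from the object of "insured".
Boundaries crossed, outermost first: [that] — 1 in total.

1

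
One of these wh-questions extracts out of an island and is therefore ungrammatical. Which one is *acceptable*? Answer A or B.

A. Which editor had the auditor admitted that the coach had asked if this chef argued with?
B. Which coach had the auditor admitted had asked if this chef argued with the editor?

In A, the wh-phrase is extracted from inside a wh-island (introduced by "if"), which blocks movement.
In B, the extraction path crosses only that-complement boundaries, which are transparent.
So B is grammatical.

B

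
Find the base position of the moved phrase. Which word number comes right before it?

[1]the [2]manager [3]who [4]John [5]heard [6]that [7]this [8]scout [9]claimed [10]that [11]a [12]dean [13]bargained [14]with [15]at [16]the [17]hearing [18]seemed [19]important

14

The displaced element is "the manager" (word 2).
It is linked across 2 clause boundaries (that → that).
It functions as the object of the preposition "with" of "bargained", so the gap sits immediately after word 14 ("with").
Base order: John heard that this scout claimed that a dean bargained with the manager at the hearing.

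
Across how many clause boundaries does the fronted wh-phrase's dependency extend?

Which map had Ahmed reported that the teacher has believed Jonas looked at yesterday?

2

"which map" is extracted from the PP object of "looked".
Boundaries crossed, outermost first: [that], [Ø] — 2 in total.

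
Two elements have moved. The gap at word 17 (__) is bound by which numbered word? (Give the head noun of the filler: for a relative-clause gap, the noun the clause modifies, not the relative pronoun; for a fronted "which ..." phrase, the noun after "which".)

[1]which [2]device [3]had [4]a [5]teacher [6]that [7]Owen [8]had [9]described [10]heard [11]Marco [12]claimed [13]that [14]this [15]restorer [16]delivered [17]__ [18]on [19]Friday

2

The marked gap is the direct object of "delivered".
Its filler is the fronted wh-phrase "which device", at word 2.
(The other dependency links word 5 to a gap after word 9.)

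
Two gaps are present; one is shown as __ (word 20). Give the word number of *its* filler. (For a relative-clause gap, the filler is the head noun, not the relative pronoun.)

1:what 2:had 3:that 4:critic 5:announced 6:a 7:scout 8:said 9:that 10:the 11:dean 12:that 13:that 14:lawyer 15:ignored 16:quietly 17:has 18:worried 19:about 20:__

1

The marked gap is the object of the preposition "about" of "worried".
Its filler is the fronted wh-phrase "what", at word 1.
(The other dependency links word 11 to a gap after word 15.)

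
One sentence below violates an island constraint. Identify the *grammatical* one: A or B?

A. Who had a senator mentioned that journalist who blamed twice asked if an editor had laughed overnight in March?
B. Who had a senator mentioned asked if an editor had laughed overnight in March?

In A, the wh-phrase is extracted from inside a complex-NP island (relative clause) (introduced by "who"), which blocks movement.
In B, the extraction path crosses only that-complement boundaries, which are transparent.
So B is grammatical.

B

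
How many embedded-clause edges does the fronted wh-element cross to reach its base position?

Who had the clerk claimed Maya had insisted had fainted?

2

"who" is extracted from the subject of "fainted".
Boundaries crossed, outermost first: [Ø], [Ø] — 2 in total.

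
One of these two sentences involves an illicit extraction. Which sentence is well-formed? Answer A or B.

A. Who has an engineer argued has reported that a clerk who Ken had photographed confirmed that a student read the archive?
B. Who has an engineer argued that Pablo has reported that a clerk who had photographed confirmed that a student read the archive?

In B, the wh-phrase is extracted from inside a complex-NP island (relative clause) (introduced by "who"), which blocks movement.
In A, the extraction path crosses only that-complement boundaries, which are transparent.
So A is grammatical.

A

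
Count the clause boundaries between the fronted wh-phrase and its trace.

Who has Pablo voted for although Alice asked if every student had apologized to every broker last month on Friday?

0

"who" originates inside the matrix clause — no clause boundary is crossed.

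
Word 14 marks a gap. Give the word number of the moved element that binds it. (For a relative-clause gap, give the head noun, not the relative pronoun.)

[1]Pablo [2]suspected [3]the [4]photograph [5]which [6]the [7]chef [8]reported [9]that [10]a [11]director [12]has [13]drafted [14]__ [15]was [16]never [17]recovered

4

The gap at 14 is the object of "drafted", inside a relative clause.
The relative pronoun is "which" (word 5); it is bound by the head noun immediately before it.
Its filler is the head noun "photograph", at word 4.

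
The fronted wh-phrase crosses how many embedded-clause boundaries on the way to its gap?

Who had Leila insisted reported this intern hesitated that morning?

"who" is extracted from the subject of "reported".
Boundaries crossed, outermost first: [Ø] — 1 in total.

1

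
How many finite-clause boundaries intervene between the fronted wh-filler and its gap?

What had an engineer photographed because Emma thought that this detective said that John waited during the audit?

0

"what" originates inside the matrix clause — no clause boundary is crossed.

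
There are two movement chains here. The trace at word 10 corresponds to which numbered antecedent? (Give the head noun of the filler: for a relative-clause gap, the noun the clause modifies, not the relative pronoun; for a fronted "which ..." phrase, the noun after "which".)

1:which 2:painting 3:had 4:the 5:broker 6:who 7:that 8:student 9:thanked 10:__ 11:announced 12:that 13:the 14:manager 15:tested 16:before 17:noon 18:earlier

The marked gap is inside the relative clause, the direct object of "thanked".
Its filler is the head noun "broker" (via "who"), at word 5.
(The other dependency links word 2 to a gap after word 15.)

5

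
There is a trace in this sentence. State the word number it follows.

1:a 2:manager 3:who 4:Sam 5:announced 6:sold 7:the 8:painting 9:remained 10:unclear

5

The displaced element is "a manager" (word 2).
It is linked across 1 clause boundary (Ø).
It functions as the subject of "sold", so the gap sits immediately after word 5 ("announced").
Base order: Sam announced that a manager sold the painting.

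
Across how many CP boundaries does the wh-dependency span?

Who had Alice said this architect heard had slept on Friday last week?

2

"who" is extracted from the subject of "slept".
Boundaries crossed, outermost first: [Ø], [Ø] — 2 in total.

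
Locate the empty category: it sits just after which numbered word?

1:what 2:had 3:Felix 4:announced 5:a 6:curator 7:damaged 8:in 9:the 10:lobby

The displaced element is "what" (word 1).
It is linked across 1 clause boundary (Ø).
It functions as the direct object of "damaged", so the gap sits immediately after word 7 ("damaged").
Base order: Felix had announced a curator damaged what in the lobby.

7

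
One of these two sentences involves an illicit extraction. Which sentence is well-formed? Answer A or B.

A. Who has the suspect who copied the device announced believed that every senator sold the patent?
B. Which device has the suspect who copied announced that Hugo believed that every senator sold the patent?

In B, the wh-phrase is extracted from inside a complex-NP island (relative clause) (introduced by "who"), which blocks movement.
In A, the extraction path crosses only that-complement boundaries, which are transparent.
So A is grammatical.

A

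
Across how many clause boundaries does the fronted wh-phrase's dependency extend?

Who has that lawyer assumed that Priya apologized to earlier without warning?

"who" is extracted from the PP object of "apologized".
Boundaries crossed, outermost first: [that] — 1 in total.

1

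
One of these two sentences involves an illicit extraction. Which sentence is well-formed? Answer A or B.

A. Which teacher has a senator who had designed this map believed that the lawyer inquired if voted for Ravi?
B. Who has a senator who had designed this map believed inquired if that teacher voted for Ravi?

B

In A, the wh-phrase is extracted from inside a wh-island (introduced by "if"), which blocks movement.
In B, the extraction path crosses only that-complement boundaries, which are transparent.
So B is grammatical.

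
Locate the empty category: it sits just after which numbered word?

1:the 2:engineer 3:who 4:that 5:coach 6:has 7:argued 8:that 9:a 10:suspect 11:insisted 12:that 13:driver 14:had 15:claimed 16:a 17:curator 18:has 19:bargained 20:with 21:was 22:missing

20

The displaced element is "the engineer" (word 2).
It is linked across 3 clause boundaries (that → Ø → Ø).
It functions as the object of the preposition "with" of "bargained", so the gap sits immediately after word 20 ("with").
Base order: That coach has argued that a suspect insisted that driver had claimed a curator has bargained with the engineer.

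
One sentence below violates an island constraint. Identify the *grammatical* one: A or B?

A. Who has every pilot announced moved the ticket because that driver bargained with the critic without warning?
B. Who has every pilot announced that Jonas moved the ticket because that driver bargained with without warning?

A

In B, the wh-phrase is extracted from inside an adjunct island (introduced by "because"), which blocks movement.
In A, the extraction path crosses only that-complement boundaries, which are transparent.
So A is grammatical.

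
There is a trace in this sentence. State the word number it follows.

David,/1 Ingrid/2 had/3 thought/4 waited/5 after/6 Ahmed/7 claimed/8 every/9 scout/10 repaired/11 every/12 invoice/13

4

The displaced element is "David" (word 1).
It is linked across 1 clause boundary (Ø).
It functions as the subject of "waited", so the gap sits immediately after word 4 ("thought").
Base order: Ingrid had thought that David waited after Ahmed claimed every scout repaired every invoice.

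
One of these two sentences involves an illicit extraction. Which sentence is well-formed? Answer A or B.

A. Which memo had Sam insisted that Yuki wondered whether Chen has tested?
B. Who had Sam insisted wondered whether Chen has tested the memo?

In A, the wh-phrase is extracted from inside a wh-island (introduced by "whether"), which blocks movement.
In B, the extraction path crosses only that-complement boundaries, which are transparent.
So B is grammatical.

B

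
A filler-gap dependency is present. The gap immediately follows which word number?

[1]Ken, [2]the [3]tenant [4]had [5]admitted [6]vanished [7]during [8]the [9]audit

The displaced element is "Ken" (word 1).
It is linked across 1 clause boundary (Ø).
It functions as the subject of "vanished", so the gap sits immediately after word 5 ("admitted").
Base order: The tenant had admitted that Ken vanished during the audit.

5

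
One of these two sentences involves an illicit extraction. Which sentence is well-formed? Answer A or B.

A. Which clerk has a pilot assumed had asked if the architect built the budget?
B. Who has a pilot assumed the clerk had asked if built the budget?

A

In B, the wh-phrase is extracted from inside a wh-island (introduced by "if"), which blocks movement.
In A, the extraction path crosses only that-complement boundaries, which are transparent.
So A is grammatical.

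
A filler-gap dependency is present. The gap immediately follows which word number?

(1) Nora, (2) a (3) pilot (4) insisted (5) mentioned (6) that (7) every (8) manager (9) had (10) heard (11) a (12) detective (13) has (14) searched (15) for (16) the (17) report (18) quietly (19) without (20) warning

4

The displaced element is "Nora" (word 1).
It is linked across 1 clause boundary (Ø).
It functions as the subject of "mentioned", so the gap sits immediately after word 4 ("insisted").
Base order: A pilot insisted Nora mentioned that every manager had heard a detective has searched for the report quietly without warning.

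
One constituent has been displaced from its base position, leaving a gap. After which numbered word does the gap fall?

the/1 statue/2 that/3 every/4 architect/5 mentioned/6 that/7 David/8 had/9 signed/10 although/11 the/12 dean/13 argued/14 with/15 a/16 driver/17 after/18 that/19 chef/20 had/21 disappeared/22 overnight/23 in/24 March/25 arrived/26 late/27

10

The displaced element is "the statue" (word 2).
It is linked across 1 clause boundary (that).
It functions as the direct object of "signed", so the gap sits immediately after word 10 ("signed").
Base order: Every architect mentioned that David had signed the statue although the dean argued with a driver after that chef had disappeared overnight in March.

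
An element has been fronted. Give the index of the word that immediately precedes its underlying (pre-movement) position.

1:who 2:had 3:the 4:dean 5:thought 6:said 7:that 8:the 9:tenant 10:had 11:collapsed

The displaced element is "who" (word 1).
It is linked across 1 clause boundary (Ø).
It functions as the subject of "said", so the gap sits immediately after word 5 ("thought").
Base order: The dean had thought that who said that the tenant had collapsed.

5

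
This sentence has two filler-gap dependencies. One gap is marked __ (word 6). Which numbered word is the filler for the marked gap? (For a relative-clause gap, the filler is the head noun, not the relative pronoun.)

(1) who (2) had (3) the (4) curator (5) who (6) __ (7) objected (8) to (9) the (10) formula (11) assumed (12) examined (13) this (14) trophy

The marked gap is inside the relative clause, the subject of "objected".
Its filler is the head noun "curator" (via "who"), at word 4.
(The other dependency links word 1 to a gap after word 11.)

4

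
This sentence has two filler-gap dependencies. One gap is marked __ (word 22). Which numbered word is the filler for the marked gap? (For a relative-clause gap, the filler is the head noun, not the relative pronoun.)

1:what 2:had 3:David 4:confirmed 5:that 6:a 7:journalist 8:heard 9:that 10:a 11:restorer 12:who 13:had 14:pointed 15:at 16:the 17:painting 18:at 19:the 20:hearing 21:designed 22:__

1

The marked gap is the direct object of "designed".
Its filler is the fronted wh-phrase "what", at word 1.
(The other dependency links word 11 to a gap after word 12.)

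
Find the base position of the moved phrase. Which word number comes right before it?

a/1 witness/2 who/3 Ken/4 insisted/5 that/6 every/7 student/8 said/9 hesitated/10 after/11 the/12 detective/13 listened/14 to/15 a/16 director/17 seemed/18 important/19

The displaced element is "a witness" (word 2).
It is linked across 2 clause boundaries (that → Ø).
It functions as the subject of "hesitated", so the gap sits immediately after word 9 ("said").
Base order: Ken insisted that every student said that a witness hesitated after the detective listened to a director.

9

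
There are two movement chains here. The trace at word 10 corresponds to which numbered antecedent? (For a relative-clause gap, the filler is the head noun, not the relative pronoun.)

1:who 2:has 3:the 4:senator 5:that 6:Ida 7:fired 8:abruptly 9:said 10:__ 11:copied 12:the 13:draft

1

The marked gap is the subject of "copied".
Its filler is the fronted wh-phrase "who", at word 1.
(The other dependency links word 4 to a gap after word 7.)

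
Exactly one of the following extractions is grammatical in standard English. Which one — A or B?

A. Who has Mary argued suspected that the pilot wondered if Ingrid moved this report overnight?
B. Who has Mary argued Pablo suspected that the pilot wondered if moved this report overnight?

In B, the wh-phrase is extracted from inside a wh-island (introduced by "if"), which blocks movement.
In A, the extraction path crosses only that-complement boundaries, which are transparent.
So A is grammatical.

A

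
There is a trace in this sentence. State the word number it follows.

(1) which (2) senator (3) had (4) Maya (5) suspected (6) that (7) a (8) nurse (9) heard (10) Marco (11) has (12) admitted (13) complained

12

The displaced element is "which senator" (word 2).
It is linked across 3 clause boundaries (that → Ø → Ø).
It functions as the subject of "complained", so the gap sits immediately after word 12 ("admitted").
Base order: Maya had suspected that a nurse heard Marco has admitted that which senator complained.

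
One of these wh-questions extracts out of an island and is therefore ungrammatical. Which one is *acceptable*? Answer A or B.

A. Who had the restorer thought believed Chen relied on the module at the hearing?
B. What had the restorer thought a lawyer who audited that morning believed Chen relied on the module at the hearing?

A

In B, the wh-phrase is extracted from inside a complex-NP island (relative clause) (introduced by "who"), which blocks movement.
In A, the extraction path crosses only that-complement boundaries, which are transparent.
So A is grammatical.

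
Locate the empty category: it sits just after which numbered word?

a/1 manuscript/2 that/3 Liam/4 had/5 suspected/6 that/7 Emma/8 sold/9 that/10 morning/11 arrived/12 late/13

The displaced element is "a manuscript" (word 2).
It is linked across 1 clause boundary (that).
It functions as the direct object of "sold", so the gap sits immediately after word 9 ("sold").
Base order: Liam had suspected that Emma sold a manuscript that morning.

9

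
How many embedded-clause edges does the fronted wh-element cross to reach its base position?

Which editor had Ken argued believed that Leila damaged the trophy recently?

1

"which editor" is extracted from the subject of "believed".
Boundaries crossed, outermost first: [Ø] — 1 in total.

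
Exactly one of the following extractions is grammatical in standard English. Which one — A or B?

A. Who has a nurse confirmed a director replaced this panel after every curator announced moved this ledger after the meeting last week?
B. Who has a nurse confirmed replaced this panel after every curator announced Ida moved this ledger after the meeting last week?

In A, the wh-phrase is extracted from inside an adjunct island (introduced by "after"), which blocks movement.
In B, the extraction path crosses only that-complement boundaries, which are transparent.
So B is grammatical.

B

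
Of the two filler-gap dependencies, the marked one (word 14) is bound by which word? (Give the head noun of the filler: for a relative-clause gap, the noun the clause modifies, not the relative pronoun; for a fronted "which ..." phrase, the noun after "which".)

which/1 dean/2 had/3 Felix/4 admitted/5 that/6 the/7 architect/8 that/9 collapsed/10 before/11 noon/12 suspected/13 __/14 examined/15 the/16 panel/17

The marked gap is the subject of "examined".
Its filler is the fronted wh-phrase "which dean", at word 2.
(The other dependency links word 8 to a gap after word 9.)

2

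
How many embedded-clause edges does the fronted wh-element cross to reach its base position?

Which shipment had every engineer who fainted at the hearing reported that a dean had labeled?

"which shipment" is extracted from the object of "labeled".
Boundaries crossed, outermost first: [that] — 1 in total.

1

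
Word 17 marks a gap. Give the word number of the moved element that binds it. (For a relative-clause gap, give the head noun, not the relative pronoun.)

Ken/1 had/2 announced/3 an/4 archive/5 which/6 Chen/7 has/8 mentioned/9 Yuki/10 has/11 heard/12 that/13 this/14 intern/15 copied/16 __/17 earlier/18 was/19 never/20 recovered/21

5

The gap at 17 is the object of "copied", inside a relative clause.
The relative pronoun is "which" (word 6); it is bound by the head noun immediately before it.
Its filler is the head noun "archive", at word 5.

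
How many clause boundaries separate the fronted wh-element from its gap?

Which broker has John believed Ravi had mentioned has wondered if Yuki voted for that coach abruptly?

2

"which broker" is extracted from the subject of "wondered".
Boundaries crossed, outermost first: [Ø], [Ø] — 2 in total.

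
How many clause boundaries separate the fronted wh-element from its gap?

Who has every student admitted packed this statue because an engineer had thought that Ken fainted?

1

"who" is extracted from the subject of "packed".
Boundaries crossed, outermost first: [Ø] — 1 in total.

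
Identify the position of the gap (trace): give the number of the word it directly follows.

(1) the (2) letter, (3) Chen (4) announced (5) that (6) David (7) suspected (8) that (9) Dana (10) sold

The displaced element is "the letter" (word 2).
It is linked across 2 clause boundaries (that → that).
It functions as the direct object of "sold", so the gap sits immediately after word 10 ("sold").
Base order: Chen announced that David suspected that Dana sold the letter.

10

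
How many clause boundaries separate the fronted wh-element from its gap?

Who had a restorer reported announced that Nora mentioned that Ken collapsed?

"who" is extracted from the subject of "announced".
Boundaries crossed, outermost first: [Ø] — 1 in total.

1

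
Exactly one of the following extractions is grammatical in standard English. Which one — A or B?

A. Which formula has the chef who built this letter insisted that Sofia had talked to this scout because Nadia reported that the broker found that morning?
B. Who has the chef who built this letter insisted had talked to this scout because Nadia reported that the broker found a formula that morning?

B

In A, the wh-phrase is extracted from inside an adjunct island (introduced by "because"), which blocks movement.
In B, the extraction path crosses only that-complement boundaries, which are transparent.
So B is grammatical.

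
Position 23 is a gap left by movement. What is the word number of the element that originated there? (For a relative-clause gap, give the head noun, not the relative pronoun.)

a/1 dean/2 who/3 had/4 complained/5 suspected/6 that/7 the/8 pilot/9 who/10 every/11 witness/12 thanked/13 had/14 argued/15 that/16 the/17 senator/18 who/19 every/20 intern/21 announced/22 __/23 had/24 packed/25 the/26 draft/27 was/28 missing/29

18

The gap at 23 is the subject of "packed", inside a relative clause.
The relative pronoun is "who" (word 19); it is bound by the head noun immediately before it.
Its filler is the head noun "senator", at word 18.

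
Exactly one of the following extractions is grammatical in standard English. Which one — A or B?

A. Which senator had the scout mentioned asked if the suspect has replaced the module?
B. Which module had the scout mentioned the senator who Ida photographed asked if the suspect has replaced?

In B, the wh-phrase is extracted from inside a wh-island (introduced by "if"), which blocks movement.
In A, the extraction path crosses only that-complement boundaries, which are transparent.
So A is grammatical.

A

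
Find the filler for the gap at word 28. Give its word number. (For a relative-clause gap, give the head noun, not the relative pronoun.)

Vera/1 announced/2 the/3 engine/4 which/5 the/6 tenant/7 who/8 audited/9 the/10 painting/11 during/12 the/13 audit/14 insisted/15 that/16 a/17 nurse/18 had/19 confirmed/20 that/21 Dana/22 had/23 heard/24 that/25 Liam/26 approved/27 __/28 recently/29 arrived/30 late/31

The gap at 28 is the object of "approved", inside a relative clause.
The relative pronoun is "which" (word 5); it is bound by the head noun immediately before it.
Its filler is the head noun "engine", at word 4.

4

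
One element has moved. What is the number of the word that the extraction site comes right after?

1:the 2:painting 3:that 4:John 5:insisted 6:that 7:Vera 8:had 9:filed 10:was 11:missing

9

The displaced element is "the painting" (word 2).
It is linked across 1 clause boundary (that).
It functions as the direct object of "filed", so the gap sits immediately after word 9 ("filed").
Base order: John insisted that Vera had filed the painting.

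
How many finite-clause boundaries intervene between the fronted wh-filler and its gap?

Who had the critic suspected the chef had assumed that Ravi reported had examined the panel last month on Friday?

"who" is extracted from the subject of "examined".
Boundaries crossed, outermost first: [Ø], [that], [Ø] — 3 in total.

3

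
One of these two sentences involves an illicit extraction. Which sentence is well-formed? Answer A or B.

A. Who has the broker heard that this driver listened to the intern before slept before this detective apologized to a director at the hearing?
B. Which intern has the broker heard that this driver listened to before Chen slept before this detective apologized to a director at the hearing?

B

In A, the wh-phrase is extracted from inside an adjunct island (introduced by "before"), which blocks movement.
In B, the extraction path crosses only that-complement boundaries, which are transparent.
So B is grammatical.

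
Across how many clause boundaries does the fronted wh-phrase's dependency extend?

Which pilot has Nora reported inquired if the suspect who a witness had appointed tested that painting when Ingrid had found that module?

"which pilot" is extracted from the subject of "inquired".
Boundaries crossed, outermost first: [Ø] — 1 in total.

1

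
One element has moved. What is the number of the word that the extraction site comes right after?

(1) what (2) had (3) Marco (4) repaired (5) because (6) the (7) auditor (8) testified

The displaced element is "what" (word 1).
It functions as the direct object of "repaired", so the gap sits immediately after word 4 ("repaired").
Base order: Marco had repaired what because the auditor testified.

4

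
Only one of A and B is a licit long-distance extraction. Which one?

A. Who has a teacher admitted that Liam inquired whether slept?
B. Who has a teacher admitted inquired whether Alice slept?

In A, the wh-phrase is extracted from inside a wh-island (introduced by "whether"), which blocks movement.
In B, the extraction path crosses only that-complement boundaries, which are transparent.
So B is grammatical.

B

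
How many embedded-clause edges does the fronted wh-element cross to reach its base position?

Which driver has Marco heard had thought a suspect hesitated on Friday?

"which driver" is extracted from the subject of "thought".
Boundaries crossed, outermost first: [Ø] — 1 in total.

1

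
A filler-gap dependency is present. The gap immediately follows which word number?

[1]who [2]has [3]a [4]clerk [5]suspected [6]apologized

5

The displaced element is "who" (word 1).
It is linked across 1 clause boundary (Ø).
It functions as the subject of "apologized", so the gap sits immediately after word 5 ("suspected").
Base order: A clerk has suspected that who apologized.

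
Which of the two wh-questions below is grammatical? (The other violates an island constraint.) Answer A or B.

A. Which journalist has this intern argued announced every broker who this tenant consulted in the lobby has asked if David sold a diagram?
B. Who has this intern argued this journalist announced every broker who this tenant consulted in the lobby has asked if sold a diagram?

A

In B, the wh-phrase is extracted from inside a wh-island (introduced by "if"), which blocks movement.
In A, the extraction path crosses only that-complement boundaries, which are transparent.
So A is grammatical.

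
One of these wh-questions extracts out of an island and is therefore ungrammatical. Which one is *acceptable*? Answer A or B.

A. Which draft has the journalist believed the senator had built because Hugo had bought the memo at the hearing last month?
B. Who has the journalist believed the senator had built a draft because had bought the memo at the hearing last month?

In B, the wh-phrase is extracted from inside an adjunct island (introduced by "because"), which blocks movement.
In A, the extraction path crosses only that-complement boundaries, which are transparent.
So A is grammatical.

A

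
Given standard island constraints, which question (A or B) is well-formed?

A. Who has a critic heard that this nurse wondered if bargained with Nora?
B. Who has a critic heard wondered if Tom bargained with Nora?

In A, the wh-phrase is extracted from inside a wh-island (introduced by "if"), which blocks movement.
In B, the extraction path crosses only that-complement boundaries, which are transparent.
So B is grammatical.

B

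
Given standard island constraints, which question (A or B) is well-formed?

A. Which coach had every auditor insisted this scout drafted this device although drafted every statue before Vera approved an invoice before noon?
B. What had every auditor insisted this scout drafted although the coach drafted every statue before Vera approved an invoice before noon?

B

In A, the wh-phrase is extracted from inside an adjunct island (introduced by "although"), which blocks movement.
In B, the extraction path crosses only that-complement boundaries, which are transparent.
So B is grammatical.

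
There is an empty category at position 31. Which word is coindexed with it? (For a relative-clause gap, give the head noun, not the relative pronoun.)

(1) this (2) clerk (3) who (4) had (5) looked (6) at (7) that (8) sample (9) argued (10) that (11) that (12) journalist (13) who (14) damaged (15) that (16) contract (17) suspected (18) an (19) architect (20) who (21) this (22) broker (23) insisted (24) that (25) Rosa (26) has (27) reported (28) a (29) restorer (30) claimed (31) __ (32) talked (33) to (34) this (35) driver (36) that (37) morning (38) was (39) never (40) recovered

The gap at 31 is the subject of "talked", inside a relative clause.
The relative pronoun is "who" (word 20); it is bound by the head noun immediately before it.
Its filler is the head noun "architect", at word 19.

19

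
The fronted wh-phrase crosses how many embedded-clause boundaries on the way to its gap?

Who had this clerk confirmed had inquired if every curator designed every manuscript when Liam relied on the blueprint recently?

1

"who" is extracted from the subject of "inquired".
Boundaries crossed, outermost first: [Ø] — 1 in total.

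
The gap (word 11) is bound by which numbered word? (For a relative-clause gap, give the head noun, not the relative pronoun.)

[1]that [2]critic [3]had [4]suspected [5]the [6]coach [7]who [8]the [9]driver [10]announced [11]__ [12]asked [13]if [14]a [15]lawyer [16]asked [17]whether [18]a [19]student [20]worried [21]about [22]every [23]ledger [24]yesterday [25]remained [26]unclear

6

The gap at 11 is the subject of "asked", inside a relative clause.
The relative pronoun is "who" (word 7); it is bound by the head noun immediately before it.
Its filler is the head noun "coach", at word 6.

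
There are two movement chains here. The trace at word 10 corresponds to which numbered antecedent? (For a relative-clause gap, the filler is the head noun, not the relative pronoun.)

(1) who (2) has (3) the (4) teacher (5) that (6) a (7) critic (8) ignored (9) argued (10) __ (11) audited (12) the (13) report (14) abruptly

The marked gap is the subject of "audited".
Its filler is the fronted wh-phrase "who", at word 1.
(The other dependency links word 4 to a gap after word 8.)

1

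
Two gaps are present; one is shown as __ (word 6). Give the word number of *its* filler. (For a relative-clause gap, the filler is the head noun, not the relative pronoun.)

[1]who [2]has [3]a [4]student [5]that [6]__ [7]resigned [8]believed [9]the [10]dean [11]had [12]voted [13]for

The marked gap is inside the relative clause, the subject of "resigned".
Its filler is the head noun "student" (via "that"), at word 4.
(The other dependency links word 1 to a gap after word 13.)

4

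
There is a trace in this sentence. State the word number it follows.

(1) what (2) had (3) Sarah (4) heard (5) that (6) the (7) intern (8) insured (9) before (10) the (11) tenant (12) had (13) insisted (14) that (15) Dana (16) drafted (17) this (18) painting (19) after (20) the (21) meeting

8

The displaced element is "what" (word 1).
It is linked across 1 clause boundary (that).
It functions as the direct object of "insured", so the gap sits immediately after word 8 ("insured").
Base order: Sarah had heard that the intern insured what before the tenant had insisted that Dana drafted this painting after the meeting.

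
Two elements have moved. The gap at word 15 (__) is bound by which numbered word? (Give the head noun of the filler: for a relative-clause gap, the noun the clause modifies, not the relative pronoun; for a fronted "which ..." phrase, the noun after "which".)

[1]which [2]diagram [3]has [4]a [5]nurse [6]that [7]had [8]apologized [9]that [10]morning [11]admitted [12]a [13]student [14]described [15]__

The marked gap is the direct object of "described".
Its filler is the fronted wh-phrase "which diagram", at word 2.
(The other dependency links word 5 to a gap after word 6.)

2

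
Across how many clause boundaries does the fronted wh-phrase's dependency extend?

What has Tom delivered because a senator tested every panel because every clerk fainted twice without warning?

0

"what" originates inside the matrix clause — no clause boundary is crossed.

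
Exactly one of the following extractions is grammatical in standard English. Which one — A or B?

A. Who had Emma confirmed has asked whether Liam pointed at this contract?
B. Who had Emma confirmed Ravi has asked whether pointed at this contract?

In B, the wh-phrase is extracted from inside a wh-island (introduced by "whether"), which blocks movement.
In A, the extraction path crosses only that-complement boundaries, which are transparent.
So A is grammatical.

A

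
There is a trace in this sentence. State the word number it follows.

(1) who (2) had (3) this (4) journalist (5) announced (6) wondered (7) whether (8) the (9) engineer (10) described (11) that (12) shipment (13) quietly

The displaced element is "who" (word 1).
It is linked across 1 clause boundary (Ø).
It functions as the subject of "wondered", so the gap sits immediately after word 5 ("announced").
Base order: This journalist had announced that who wondered whether the engineer described that shipment quietly.

5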